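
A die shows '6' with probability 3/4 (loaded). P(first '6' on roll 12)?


Geometric: P(X=12) = (1-p)^(k-1)×p = (1/4)^11×3/4 = 3/16777216

P(X=12) = 3/16777216 ≈ 0.00%


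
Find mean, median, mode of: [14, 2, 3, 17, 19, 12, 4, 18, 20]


Sorted: [2, 3, 4, 12, 14, 17, 18, 19, 20]
Mean = 109/9
Median = 14
Freq: {14: 1, 2: 1, 3: 1, 17: 1, 19: 1, 12: 1, 4: 1, 18: 1, 20: 1}
Mode: No mode

Mean=109/9, Median=14, Mode=No mode


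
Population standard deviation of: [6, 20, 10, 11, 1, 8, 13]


Mean = 69/7
  (6-69/7)²=729/49
  (20-69/7)²=5041/49
  (10-69/7)²=1/49
  (11-69/7)²=64/49
  (1-69/7)²=3844/49
  (8-69/7)²=169/49
  (13-69/7)²=484/49
Σ(x-μ)² = 1476/7
σ² = (1476/7)/7 = 1476/49

σ = √(1476/49) ≈ 5.4884


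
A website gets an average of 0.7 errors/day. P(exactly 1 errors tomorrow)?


Poisson(λ=0.7): P(X=1) = e^(-λ)×λ^k/k!
= e^(-0.7) × 0.7^1 / 1!
≈ 0.4965853038 × 0.7 / 1 ≈ 0.347610

P(X=1) ≈ 0.347610 ≈ 34.76%


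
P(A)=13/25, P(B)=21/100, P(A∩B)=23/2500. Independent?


P(A)×P(B) = 273/2500
P(A∩B) = 23/2500
Not equal → NOT independent

No, not independent


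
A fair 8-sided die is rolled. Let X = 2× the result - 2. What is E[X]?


E[die] = (1+8)/2 = 9/2
E[X] = 2×9/2 - 2 = 7

E[X] = 7


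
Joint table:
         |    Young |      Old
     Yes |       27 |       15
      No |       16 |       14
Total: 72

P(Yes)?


P(Yes) = (27+15)/72 = 42/72 = 7/12

P(Yes) = 7/12 ≈ 58.33%


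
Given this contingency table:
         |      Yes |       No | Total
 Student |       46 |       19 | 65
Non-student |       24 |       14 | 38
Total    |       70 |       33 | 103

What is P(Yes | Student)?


P(Yes | Student) = 46/(46+19) = 46/65

P(Yes|Student) = 46/65 ≈ 70.77%


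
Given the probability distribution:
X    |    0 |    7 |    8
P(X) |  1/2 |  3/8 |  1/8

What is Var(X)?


E[X] = 29/8
E[X²] = 211/8
Var(X) = E[X²] - (E[X])² = 211/8 - 841/64 = 847/64

Var(X) = 847/64 ≈ 13.2344


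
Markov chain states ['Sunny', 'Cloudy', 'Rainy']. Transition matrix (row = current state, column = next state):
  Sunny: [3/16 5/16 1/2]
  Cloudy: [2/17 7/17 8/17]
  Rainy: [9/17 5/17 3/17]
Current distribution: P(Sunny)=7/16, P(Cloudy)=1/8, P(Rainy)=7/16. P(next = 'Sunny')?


P(next=Sunny) = Σᵢ P(now=i)×P(i→Sunny)
= 7/16×3/16 + 1/8×2/17 + 7/16×9/17
= 21/256 + 1/68 + 63/272 = 1429/4352

P = 1429/4352 ≈ 0.3284


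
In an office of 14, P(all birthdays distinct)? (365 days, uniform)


P(all different) = Π(365-i)/365 for i=0..13
= (365/365)×(364/365)×...×(352/365)
= 0.776897

P ≈ 0.7769 ≈ 77.69%


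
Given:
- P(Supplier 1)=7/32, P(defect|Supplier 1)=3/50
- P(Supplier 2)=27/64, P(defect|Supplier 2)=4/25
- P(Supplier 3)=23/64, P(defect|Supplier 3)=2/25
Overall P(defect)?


P(B) = Σ P(B|Aᵢ)×P(Aᵢ)
  3/50×7/32 = 21/1600
  4/25×27/64 = 27/400
  2/25×23/64 = 23/800
Sum = 7/64

P(defect) = 7/64 ≈ 10.94%


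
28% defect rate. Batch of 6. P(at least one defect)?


P(all good) = (18/25)^6 = 34012224/244140625
P(≥1 defect) = 210128401/244140625

P = 210128401/244140625 ≈ 86.07%


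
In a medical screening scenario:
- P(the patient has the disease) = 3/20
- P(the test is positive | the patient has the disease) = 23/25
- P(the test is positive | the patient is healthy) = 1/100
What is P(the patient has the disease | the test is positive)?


Using Bayes' theorem:
P(A|B) = P(B|A)·P(A) / P(B)

P(the test is positive) = 23/25 × 3/20 + 1/100 × 17/20
= 69/500 + 17/2000 = 293/2000

P(the patient has the disease|the test is positive) = (69/500) / (293/2000) = 276/293

P(the patient has the disease|the test is positive) = 276/293 ≈ 94.20%


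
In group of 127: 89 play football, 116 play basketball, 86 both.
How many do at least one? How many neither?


|A∪B| = 89+116-86 = 119
Neither = 127-119 = 8

At least one: 119; Neither: 8


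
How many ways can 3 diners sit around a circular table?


Circular arrangements of 3 distinct objects: fix one position to break rotational symmetry.
(n-1)! = 2! = 2

2


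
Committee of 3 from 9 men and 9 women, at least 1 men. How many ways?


Count by #men:
  1M,2W: C(9,1)×C(9,2)=324
  2M,1W: C(9,2)×C(9,1)=324
  3M,0W: C(9,3)×C(9,0)=84
Total = 732

732


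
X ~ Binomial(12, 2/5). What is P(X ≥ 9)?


P(X ≥ 9) = Σ P(X=i) for i=9..12
P(X=9) = 608256/48828125
P(X=10) = 608256/244140625
P(X=11) = 73728/244140625
P(X=12) = 4096/244140625
Sum = 745472/48828125

P(X ≥ 9) = 745472/48828125 ≈ 1.53%


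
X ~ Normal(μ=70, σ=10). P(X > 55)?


z = (55-70)/10 = -1.5
P(X > 55) = 1 - P(Z ≤ -1.5) = 1 - 0.0668 = 0.9332

P(X > 55) ≈ 0.9332


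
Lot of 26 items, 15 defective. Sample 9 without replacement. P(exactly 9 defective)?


Hypergeometric: C(15,9)×C(11,0)/C(26,9)
= 5005×1/3124550 = 7/4370

P(X=9) = 7/4370 ≈ 0.16%


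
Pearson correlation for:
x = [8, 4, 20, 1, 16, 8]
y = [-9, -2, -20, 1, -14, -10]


n=6, Σx=57, Σy=-54, Σxy=-783, Σx²=801, Σy²=782
r = (6×(-783) - 57×(-54))/√((6×801 - 57²)(6×782 - (-54)²))
= -1620/√(1557×1776) = -1620/√2765232 ≈ -1620/1662.8987 ≈ -0.9742

r ≈ -0.9742


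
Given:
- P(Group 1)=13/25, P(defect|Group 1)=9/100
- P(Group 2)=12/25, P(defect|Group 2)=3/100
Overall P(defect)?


P(B) = Σ P(B|Aᵢ)×P(Aᵢ)
  9/100×13/25 = 117/2500
  3/100×12/25 = 9/625
Sum = 153/2500

P(defect) = 153/2500 ≈ 6.12%


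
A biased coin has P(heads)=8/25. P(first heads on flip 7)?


Geometric: P(X=7) = (1-p)^(k-1)×p = (17/25)^6×8/25 = 193100552/6103515625

P(X=7) = 193100552/6103515625 ≈ 3.16%


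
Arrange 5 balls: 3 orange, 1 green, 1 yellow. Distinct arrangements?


5!/(3!×1!×1!) = 20

20


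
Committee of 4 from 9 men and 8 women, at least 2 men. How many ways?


Count by #men:
  2M,2W: C(9,2)×C(8,2)=1008
  3M,1W: C(9,3)×C(8,1)=672
  4M,0W: C(9,4)×C(8,0)=126
Total = 1806

1806


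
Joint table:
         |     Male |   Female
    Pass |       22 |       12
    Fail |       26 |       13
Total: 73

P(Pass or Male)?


P(Pass∨Male) = P(Pass) + P(Male) - P(Pass∧Male)
= (34 + 48 - 22)/73 = 60/73

P = 60/73 ≈ 82.19%


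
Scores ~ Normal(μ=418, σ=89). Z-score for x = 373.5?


z = (x - μ)/σ = (373.5 - 418)/89 = -0.5

z = -0.5


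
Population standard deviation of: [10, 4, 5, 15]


Mean = 34/4 = 17/2
  (10-17/2)²=9/4
  (4-17/2)²=81/4
  (5-17/2)²=49/4
  (15-17/2)²=169/4
Σ(x-μ)² = 77
σ² = 77/4

σ = √(77/4) ≈ 4.3875


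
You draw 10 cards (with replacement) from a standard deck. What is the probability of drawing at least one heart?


P(not a heart) = 39/52 = 3/4
P(none in 10 draws) = (3/4)^10 = 59049/1048576
P(≥1 heart) = 1 - 59049/1048576 = 989527/1048576

P = 989527/1048576 ≈ 94.37%


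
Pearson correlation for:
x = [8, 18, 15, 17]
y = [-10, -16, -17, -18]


n=4, Σx=58, Σy=-61, Σxy=-929, Σx²=902, Σy²=969
r = (4×(-929) - 58×(-61))/√((4×902 - 58²)(4×969 - (-61)²))
= -178/√(244×155) = -178/√37820 ≈ -178/194.4736 ≈ -0.9153

r ≈ -0.9153


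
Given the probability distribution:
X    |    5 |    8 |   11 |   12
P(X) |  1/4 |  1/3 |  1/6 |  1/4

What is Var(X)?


E[X] = 35/4
E[X²] = 335/4
Var(X) = E[X²] - (E[X])² = 335/4 - 1225/16 = 115/16

Var(X) = 115/16 ≈ 7.1875


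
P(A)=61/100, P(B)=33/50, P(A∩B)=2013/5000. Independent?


P(A)×P(B) = 2013/5000
P(A∩B) = 2013/5000
Equal ✓ → Independent

Yes, independent


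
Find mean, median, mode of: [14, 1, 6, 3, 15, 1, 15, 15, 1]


Sorted: [1, 1, 1, 3, 6, 14, 15, 15, 15]
Mean = 71/9
Median = 6
Freq: {14: 1, 1: 3, 6: 1, 3: 1, 15: 3}
Mode: [1, 15]

Mean=71/9, Median=6, Mode=[1, 15]


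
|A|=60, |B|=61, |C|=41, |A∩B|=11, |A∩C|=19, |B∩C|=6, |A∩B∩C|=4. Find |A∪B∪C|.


|A∪B∪C| = 60+61+41-11-19-6+4 = 130

|A∪B∪C| = 130


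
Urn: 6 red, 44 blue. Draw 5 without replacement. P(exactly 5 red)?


Hypergeometric: C(6,5)×C(44,0)/C(50,5)
= 6×1/2118760 = 3/1059380

P(X=5) = 3/1059380 ≈ 0.00%


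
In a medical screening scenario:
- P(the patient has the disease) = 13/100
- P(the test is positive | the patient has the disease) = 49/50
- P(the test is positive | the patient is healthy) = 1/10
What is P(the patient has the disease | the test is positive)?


Using Bayes' theorem:
P(A|B) = P(B|A)·P(A) / P(B)

P(the test is positive) = 49/50 × 13/100 + 1/10 × 87/100
= 637/5000 + 87/1000 = 134/625

P(the patient has the disease|the test is positive) = (637/5000) / (134/625) = 637/1072

P(the patient has the disease|the test is positive) = 637/1072 ≈ 59.42%


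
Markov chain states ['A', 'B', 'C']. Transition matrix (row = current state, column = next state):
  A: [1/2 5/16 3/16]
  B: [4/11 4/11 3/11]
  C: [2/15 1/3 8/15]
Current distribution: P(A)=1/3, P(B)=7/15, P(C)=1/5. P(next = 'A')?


P(next=A) = Σᵢ P(now=i)×P(i→A)
= 1/3×1/2 + 7/15×4/11 + 1/5×2/15
= 1/6 + 28/165 + 2/75 = 599/1650

P = 599/1650 ≈ 0.3630


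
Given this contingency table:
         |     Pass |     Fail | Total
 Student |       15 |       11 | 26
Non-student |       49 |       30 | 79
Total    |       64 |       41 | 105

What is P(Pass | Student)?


P(Pass | Student) = 15/(15+11) = 15/26

P(Pass|Student) = 15/26 ≈ 57.69%


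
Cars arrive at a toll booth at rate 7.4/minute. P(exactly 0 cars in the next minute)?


Poisson(λ=7.4): P(X=0) = e^(-λ)×λ^k/k!
= e^(-7.4) × 7.4^0 / 0!
≈ 0.0006112527611 × 1 / 1 ≈ 0.000611

P(X=0) ≈ 0.000611 ≈ 0.06%


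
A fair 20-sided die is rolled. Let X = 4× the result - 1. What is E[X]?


E[die] = (1+20)/2 = 21/2
E[X] = 4×21/2 - 1 = 41

E[X] = 41


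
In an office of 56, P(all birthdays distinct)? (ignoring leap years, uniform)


P(all different) = Π(365-i)/365 for i=0..55
= (365/365)×(364/365)×...×(310/365)
= 0.011668

P ≈ 0.0117 ≈ 1.17%


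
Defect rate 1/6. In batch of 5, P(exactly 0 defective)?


Binomial: P(X=0) = C(5,0)×p^0×(1-p)^5
= 1 × 1 × 3125/7776 = 3125/7776

P(X=0) = 3125/7776 ≈ 40.19%


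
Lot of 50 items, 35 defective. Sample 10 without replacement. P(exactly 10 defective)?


Hypergeometric: C(35,10)×C(15,0)/C(50,10)
= 183579396×1/10272278170 = 1192074/66703105

P(X=10) = 1192074/66703105 ≈ 1.79%


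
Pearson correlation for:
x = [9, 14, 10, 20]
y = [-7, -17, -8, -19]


n=4, Σx=53, Σy=-51, Σxy=-761, Σx²=777, Σy²=763
r = (4×(-761) - 53×(-51))/√((4×777 - 53²)(4×763 - (-51)²))
= -341/√(299×451) = -341/√134849 ≈ -341/367.2179 ≈ -0.9286

r ≈ -0.9286


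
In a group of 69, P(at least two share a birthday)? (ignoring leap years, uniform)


P(all different) = Π(365-i)/365 for i=0..68
= 0.001036
P(match) = 1 - 0.001036 = 0.998964

P ≈ 0.9990 ≈ 99.90%


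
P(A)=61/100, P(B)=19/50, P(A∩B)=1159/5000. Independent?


P(A)×P(B) = 1159/5000
P(A∩B) = 1159/5000
Equal ✓ → Independent

Yes, independent


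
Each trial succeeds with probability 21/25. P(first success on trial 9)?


Geometric: P(X=9) = (1-p)^(k-1)×p = (4/25)^8×21/25 = 1376256/3814697265625

P(X=9) = 1376256/3814697265625 ≈ 0.00%


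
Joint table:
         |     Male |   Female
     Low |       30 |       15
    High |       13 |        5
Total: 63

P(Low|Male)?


P(Low|Male) = 30/(30+13) = 30/43

P = 30/43 ≈ 69.77%


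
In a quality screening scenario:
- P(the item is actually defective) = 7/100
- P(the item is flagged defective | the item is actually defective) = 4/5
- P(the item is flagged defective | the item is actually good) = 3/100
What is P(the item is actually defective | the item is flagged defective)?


Using Bayes' theorem:
P(A|B) = P(B|A)·P(A) / P(B)

P(the item is flagged defective) = 4/5 × 7/100 + 3/100 × 93/100
= 7/125 + 279/10000 = 839/10000

P(the item is actually defective|the item is flagged defective) = (7/125) / (839/10000) = 560/839

P(the item is actually defective|the item is flagged defective) = 560/839 ≈ 66.75%


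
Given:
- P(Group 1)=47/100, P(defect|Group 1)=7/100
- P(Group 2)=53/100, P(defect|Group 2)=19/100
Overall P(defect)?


P(B) = Σ P(B|Aᵢ)×P(Aᵢ)
  7/100×47/100 = 329/10000
  19/100×53/100 = 1007/10000
Sum = 167/1250

P(defect) = 167/1250 ≈ 13.36%


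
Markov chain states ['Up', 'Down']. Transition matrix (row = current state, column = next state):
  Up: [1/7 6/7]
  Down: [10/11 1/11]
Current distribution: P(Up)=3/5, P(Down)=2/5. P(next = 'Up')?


P(next=Up) = Σᵢ P(now=i)×P(i→Up)
= 3/5×1/7 + 2/5×10/11
= 3/35 + 4/11 = 173/385

P = 173/385 ≈ 0.4494


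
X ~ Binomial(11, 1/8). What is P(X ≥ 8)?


P(X ≥ 8) = Σ P(X=i) for i=8..11
P(X=8) = 56595/8589934592
P(X=9) = 2695/8589934592
P(X=10) = 77/8589934592
P(X=11) = 1/8589934592
Sum = 7421/1073741824

P(X ≥ 8) = 7421/1073741824 ≈ 0.00%


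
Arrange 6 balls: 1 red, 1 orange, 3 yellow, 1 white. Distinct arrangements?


6!/(1!×1!×3!×1!) = 120

120


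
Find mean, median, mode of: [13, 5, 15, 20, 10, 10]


Sorted: [5, 10, 10, 13, 15, 20]
Mean = 73/6
Median = 23/2
Freq: {13: 1, 5: 1, 15: 1, 20: 1, 10: 2}
Mode: [10]

Mean=73/6, Median=23/2, Mode=10


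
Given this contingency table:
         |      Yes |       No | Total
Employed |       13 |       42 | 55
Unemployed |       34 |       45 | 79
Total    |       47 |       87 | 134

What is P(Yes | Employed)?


P(Yes | Employed) = 13/(13+42) = 13/55

P(Yes|Employed) = 13/55 ≈ 23.64%


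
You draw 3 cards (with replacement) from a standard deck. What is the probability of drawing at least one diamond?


P(not a diamond) = 39/52 = 3/4
P(none in 3 draws) = (3/4)^3 = 27/64
P(≥1 diamond) = 1 - 27/64 = 37/64

P = 37/64 ≈ 57.81%


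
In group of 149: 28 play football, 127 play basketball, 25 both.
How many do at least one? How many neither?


|A∪B| = 28+127-25 = 130
Neither = 149-130 = 19

At least one: 130; Neither: 19


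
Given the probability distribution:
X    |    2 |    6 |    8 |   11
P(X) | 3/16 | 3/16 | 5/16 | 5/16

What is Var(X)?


E[X] = 119/16
E[X²] = 1045/16
Var(X) = E[X²] - (E[X])² = 1045/16 - 14161/256 = 2559/256

Var(X) = 2559/256 ≈ 9.9961


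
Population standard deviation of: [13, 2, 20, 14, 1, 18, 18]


Mean = 86/7
  (13-86/7)²=25/49
  (2-86/7)²=5184/49
  (20-86/7)²=2916/49
  (14-86/7)²=144/49
  (1-86/7)²=6241/49
  (18-86/7)²=1600/49
  (18-86/7)²=1600/49
Σ(x-μ)² = 2530/7
σ² = (2530/7)/7 = 2530/49

σ = √(2530/49) ≈ 7.1856


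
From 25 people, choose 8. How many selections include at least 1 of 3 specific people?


Complement: C(25,8) - C(22,8) = 1081575 - 319770 = 761805

761805


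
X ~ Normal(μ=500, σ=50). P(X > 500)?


z = (500-500)/50 = 0.0
P(X > 500) = 1 - P(Z ≤ 0.0) = 1 - 0.5000 = 0.5000

P(X > 500) ≈ 0.5000


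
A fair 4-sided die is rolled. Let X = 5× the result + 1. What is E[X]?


E[die] = (1+4)/2 = 5/2
E[X] = 5×5/2 + 1 = 27/2

E[X] = 27/2


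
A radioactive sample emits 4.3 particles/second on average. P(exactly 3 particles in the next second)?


Poisson(λ=4.3): P(X=3) = e^(-λ)×λ^k/k!
= e^(-4.3) × 4.3^3 / 3!
≈ 0.01356855901 × 79.507 / 6 ≈ 0.179799

P(X=3) ≈ 0.179799 ≈ 17.98%


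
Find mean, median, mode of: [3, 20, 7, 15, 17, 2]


Sorted: [2, 3, 7, 15, 17, 20]
Mean = 64/6 = 32/3
Median = 11
Freq: {3: 1, 20: 1, 7: 1, 15: 1, 17: 1, 2: 1}
Mode: No mode

Mean=32/3, Median=11, Mode=No mode


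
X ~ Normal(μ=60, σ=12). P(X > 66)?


z = (66-60)/12 = 0.5
P(X > 66) = 1 - P(Z ≤ 0.5) = 1 - 0.6915 = 0.3085

P(X > 66) ≈ 0.3085


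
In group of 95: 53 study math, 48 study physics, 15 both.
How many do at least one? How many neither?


|A∪B| = 53+48-15 = 86
Neither = 95-86 = 9

At least one: 86; Neither: 9


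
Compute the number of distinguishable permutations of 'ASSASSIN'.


Letters: 8, freq: {'A': 2, 'S': 4, 'I': 1, 'N': 1}
8!/(2!×4!×1!×1!) = 40320/48 = 840

840


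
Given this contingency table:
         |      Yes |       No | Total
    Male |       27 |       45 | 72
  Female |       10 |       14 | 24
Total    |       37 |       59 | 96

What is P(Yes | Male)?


P(Yes | Male) = 27/(27+45) = 27/72 = 3/8

P(Yes|Male) = 3/8 ≈ 37.50%


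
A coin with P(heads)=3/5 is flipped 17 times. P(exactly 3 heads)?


Binomial: P(X=3) = C(17,3)×p^3×(1-p)^14
= 680 × 27/125 × 16384/6103515625 = 60162048/152587890625

P(X=3) = 60162048/152587890625 ≈ 0.04%


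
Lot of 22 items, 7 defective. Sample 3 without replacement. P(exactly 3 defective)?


Hypergeometric: C(7,3)×C(15,0)/C(22,3)
= 35×1/1540 = 1/44

P(X=3) = 1/44 ≈ 2.27%


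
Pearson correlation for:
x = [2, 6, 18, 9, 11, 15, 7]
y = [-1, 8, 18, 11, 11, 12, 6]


n=7, Σx=68, Σy=65, Σxy=812, Σx²=840, Σy²=811
r = (7×812 - 68×65)/√((7×840 - 68²)(7×811 - 65²))
= 1264/√(1256×1452) = 1264/√1823712 ≈ 1264/1350.4488 ≈ 0.9360

r ≈ 0.9360


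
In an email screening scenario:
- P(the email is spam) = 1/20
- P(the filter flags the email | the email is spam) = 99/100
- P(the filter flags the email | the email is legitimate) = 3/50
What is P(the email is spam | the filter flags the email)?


Using Bayes' theorem:
P(A|B) = P(B|A)·P(A) / P(B)

P(the filter flags the email) = 99/100 × 1/20 + 3/50 × 19/20
= 99/2000 + 57/1000 = 213/2000

P(the email is spam|the filter flags the email) = (99/2000) / (213/2000) = 33/71

P(the email is spam|the filter flags the email) = 33/71 ≈ 46.48%


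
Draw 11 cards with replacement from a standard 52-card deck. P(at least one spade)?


P(not a spade) = 39/52 = 3/4
P(none in 11 draws) = (3/4)^11 = 177147/4194304
P(≥1 spade) = 1 - 177147/4194304 = 4017157/4194304

P = 4017157/4194304 ≈ 95.78%


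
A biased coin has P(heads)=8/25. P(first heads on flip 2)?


Geometric: P(X=2) = (1-p)^(k-1)×p = (17/25)^1×8/25 = 136/625

P(X=2) = 136/625 ≈ 21.76%


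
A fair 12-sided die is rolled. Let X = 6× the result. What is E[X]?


E[die] = (1+12)/2 = 13/2
E[X] = 6 × 13/2 = 39

E[X] = 39


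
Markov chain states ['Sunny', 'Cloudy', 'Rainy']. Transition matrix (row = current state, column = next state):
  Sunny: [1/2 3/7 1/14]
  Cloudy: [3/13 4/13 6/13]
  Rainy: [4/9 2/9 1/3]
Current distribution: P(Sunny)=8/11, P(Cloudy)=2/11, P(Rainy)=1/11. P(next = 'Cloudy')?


P(next=Cloudy) = Σᵢ P(now=i)×P(i→Cloudy)
= 8/11×3/7 + 2/11×4/13 + 1/11×2/9
= 24/77 + 8/143 + 2/99 = 3494/9009

P = 3494/9009 ≈ 0.3878


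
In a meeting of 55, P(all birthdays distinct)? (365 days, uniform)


P(all different) = Π(365-i)/365 for i=0..54
= (365/365)×(364/365)×...×(311/365)
= 0.013738

P ≈ 0.0137 ≈ 1.37%


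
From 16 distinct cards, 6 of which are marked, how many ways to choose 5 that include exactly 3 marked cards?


Choose 3 of the 6 marked cards and 2 of the other 10 cards:
C(6,3)×C(10,2) = 20×45 = 900

900


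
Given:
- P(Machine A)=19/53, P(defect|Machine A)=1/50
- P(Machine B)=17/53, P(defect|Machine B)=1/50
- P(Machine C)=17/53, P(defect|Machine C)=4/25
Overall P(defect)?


P(B) = Σ P(B|Aᵢ)×P(Aᵢ)
  1/50×19/53 = 19/2650
  1/50×17/53 = 17/2650
  4/25×17/53 = 68/1325
Sum = 86/1325

P(defect) = 86/1325 ≈ 6.49%


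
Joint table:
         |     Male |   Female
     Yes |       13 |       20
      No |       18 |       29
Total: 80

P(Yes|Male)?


P(Yes|Male) = 13/(13+18) = 13/31

P = 13/31 ≈ 41.94%


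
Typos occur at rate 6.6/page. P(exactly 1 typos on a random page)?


Poisson(λ=6.6): P(X=1) = e^(-λ)×λ^k/k!
= e^(-6.6) × 6.6^1 / 1!
≈ 0.001360368038 × 6.6 / 1 ≈ 0.008978

P(X=1) ≈ 0.008978 ≈ 0.90%


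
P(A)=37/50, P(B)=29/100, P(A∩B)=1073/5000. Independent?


P(A)×P(B) = 1073/5000
P(A∩B) = 1073/5000
Equal ✓ → Independent

Yes, independent


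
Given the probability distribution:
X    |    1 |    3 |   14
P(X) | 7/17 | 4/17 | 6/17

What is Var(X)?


E[X] = 103/17
E[X²] = 1219/17
Var(X) = E[X²] - (E[X])² = 1219/17 - 10609/289 = 10114/289

Var(X) = 10114/289 ≈ 34.9965


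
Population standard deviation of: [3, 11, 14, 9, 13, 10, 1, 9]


Mean = 70/8 = 35/4
  (3-35/4)²=529/16
  (11-35/4)²=81/16
  (14-35/4)²=441/16
  (9-35/4)²=1/16
  (13-35/4)²=289/16
  (10-35/4)²=25/16
  (1-35/4)²=961/16
  (9-35/4)²=1/16
Σ(x-μ)² = 291/2
σ² = (291/2)/8 = 291/16

σ = √(291/16) ≈ 4.2647


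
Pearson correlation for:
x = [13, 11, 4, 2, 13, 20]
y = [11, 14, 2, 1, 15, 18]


n=6, Σx=63, Σy=61, Σxy=862, Σx²=879, Σy²=871
r = (6×862 - 63×61)/√((6×879 - 63²)(6×871 - 61²))
= 1329/√(1305×1505) = 1329/√1964025 ≈ 1329/1401.4368 ≈ 0.9483

r ≈ 0.9483


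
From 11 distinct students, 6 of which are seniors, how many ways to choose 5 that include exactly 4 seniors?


Choose 4 of the 6 seniors and 1 of the other 5 students:
C(6,4)×C(5,1) = 15×5 = 75

75


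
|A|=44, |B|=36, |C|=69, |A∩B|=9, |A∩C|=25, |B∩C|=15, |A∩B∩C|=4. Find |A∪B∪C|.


|A∪B∪C| = 44+36+69-9-25-15+4 = 104

|A∪B∪C| = 104


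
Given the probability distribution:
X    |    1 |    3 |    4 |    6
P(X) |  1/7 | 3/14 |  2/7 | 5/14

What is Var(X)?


E[X] = 57/14
E[X²] = 39/2
Var(X) = E[X²] - (E[X])² = 39/2 - 3249/196 = 573/196

Var(X) = 573/196 ≈ 2.9235


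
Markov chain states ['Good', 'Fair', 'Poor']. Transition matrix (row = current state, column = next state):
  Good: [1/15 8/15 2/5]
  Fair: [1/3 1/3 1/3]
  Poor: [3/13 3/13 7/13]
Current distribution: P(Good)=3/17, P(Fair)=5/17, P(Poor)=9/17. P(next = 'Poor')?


P(next=Poor) = Σᵢ P(now=i)×P(i→Poor)
= 3/17×2/5 + 5/17×1/3 + 9/17×7/13
= 6/85 + 5/51 + 63/221 = 1504/3315

P = 1504/3315 ≈ 0.4537


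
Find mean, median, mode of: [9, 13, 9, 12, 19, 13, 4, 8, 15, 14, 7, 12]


Sorted: [4, 7, 8, 9, 9, 12, 12, 13, 13, 14, 15, 19]
Mean = 135/12 = 45/4
Median = 12
Freq: {9: 2, 13: 2, 12: 2, 19: 1, 4: 1, 8: 1, 15: 1, 14: 1, 7: 1}
Mode: [9, 12, 13]

Mean=45/4, Median=12, Mode=[9, 12, 13]


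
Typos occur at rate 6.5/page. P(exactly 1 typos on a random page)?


Poisson(λ=6.5): P(X=1) = e^(-λ)×λ^k/k!
= e^(-6.5) × 6.5^1 / 1!
≈ 0.001503439193 × 6.5 / 1 ≈ 0.009772

P(X=1) ≈ 0.009772 ≈ 0.98%


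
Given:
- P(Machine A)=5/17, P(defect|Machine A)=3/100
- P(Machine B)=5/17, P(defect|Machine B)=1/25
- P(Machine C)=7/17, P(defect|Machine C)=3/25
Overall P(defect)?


P(B) = Σ P(B|Aᵢ)×P(Aᵢ)
  3/100×5/17 = 3/340
  1/25×5/17 = 1/85
  3/25×7/17 = 21/425
Sum = 7/100

P(defect) = 7/100 ≈ 7.00%


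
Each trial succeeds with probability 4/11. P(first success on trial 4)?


Geometric: P(X=4) = (1-p)^(k-1)×p = (7/11)^3×4/11 = 1372/14641

P(X=4) = 1372/14641 ≈ 9.37%


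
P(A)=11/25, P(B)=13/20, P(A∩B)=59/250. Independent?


P(A)×P(B) = 143/500
P(A∩B) = 59/250
Not equal → NOT independent

No, not independent


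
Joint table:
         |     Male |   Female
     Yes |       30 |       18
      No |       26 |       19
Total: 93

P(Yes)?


P(Yes) = (30+18)/93 = 48/93 = 16/31

P(Yes) = 16/31 ≈ 51.61%


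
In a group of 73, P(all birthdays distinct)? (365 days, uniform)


P(all different) = Π(365-i)/365 for i=0..72
= (365/365)×(364/365)×...×(293/365)
= 0.000439

P ≈ 0.0004 ≈ 0.04%


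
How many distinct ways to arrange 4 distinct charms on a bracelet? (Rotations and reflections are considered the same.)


Free circular arrangements: rotations and reflections both identified.
(n-1)!/2 = 3!/2 = 6/2 = 3

3


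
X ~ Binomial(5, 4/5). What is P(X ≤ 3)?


P(X ≤ 3) = Σ P(X=i) for i=0..3
P(X=0) = 1/3125
P(X=1) = 4/625
P(X=2) = 32/625
P(X=3) = 128/625
Sum = 821/3125

P(X ≤ 3) = 821/3125 ≈ 26.27%


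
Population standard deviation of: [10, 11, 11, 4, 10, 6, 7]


Mean = 59/7
  (10-59/7)²=121/49
  (11-59/7)²=324/49
  (11-59/7)²=324/49
  (4-59/7)²=961/49
  (10-59/7)²=121/49
  (6-59/7)²=289/49
  (7-59/7)²=100/49
Σ(x-μ)² = 320/7
σ² = (320/7)/7 = 320/49

σ = √(320/49) ≈ 2.5555


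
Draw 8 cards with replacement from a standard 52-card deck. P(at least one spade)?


P(not a spade) = 39/52 = 3/4
P(none in 8 draws) = (3/4)^8 = 6561/65536
P(≥1 spade) = 1 - 6561/65536 = 58975/65536

P = 58975/65536 ≈ 89.99%


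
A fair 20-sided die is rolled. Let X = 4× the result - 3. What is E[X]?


E[die] = (1+20)/2 = 21/2
E[X] = 4×21/2 - 3 = 39

E[X] = 39


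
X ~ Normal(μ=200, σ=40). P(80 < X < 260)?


z₁=(80-200)/40=-3.0, z₂=(260-200)/40=1.5
P = Φ(1.5) - Φ(-3.0) = 0.933193 - 0.001350 = 0.931843 ≈ 0.9318

P(80 < X < 260) ≈ 0.9318


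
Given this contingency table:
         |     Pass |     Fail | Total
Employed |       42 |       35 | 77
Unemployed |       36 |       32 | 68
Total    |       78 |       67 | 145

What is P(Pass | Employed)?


P(Pass | Employed) = 42/(42+35) = 42/77 = 6/11

P(Pass|Employed) = 6/11 ≈ 54.55%


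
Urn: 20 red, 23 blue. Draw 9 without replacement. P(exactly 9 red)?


Hypergeometric: C(20,9)×C(23,0)/C(43,9)
= 167960×1/563921995 = 136/456617

P(X=9) = 136/456617 ≈ 0.03%


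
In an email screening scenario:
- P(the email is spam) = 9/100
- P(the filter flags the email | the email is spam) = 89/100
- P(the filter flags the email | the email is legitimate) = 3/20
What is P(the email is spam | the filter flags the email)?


Using Bayes' theorem:
P(A|B) = P(B|A)·P(A) / P(B)

P(the filter flags the email) = 89/100 × 9/100 + 3/20 × 91/100
= 801/10000 + 273/2000 = 1083/5000

P(the email is spam|the filter flags the email) = (801/10000) / (1083/5000) = 267/722

P(the email is spam|the filter flags the email) = 267/722 ≈ 36.98%


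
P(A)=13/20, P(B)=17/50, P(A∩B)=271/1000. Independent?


P(A)×P(B) = 221/1000
P(A∩B) = 271/1000
Not equal → NOT independent

No, not independent


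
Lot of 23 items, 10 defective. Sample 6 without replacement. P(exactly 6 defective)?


Hypergeometric: C(10,6)×C(13,0)/C(23,6)
= 210×1/100947 = 10/4807

P(X=6) = 10/4807 ≈ 0.21%


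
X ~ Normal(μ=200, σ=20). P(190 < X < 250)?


z₁=(190-200)/20=-0.5, z₂=(250-200)/20=2.5
P = Φ(2.5) - Φ(-0.5) = 0.993790 - 0.308538 = 0.685252 ≈ 0.6853

P(190 < X < 250) ≈ 0.6853


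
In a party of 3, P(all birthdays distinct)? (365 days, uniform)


P(all different) = Π(365-i)/365 for i=0..2
= (365/365)×(364/365)×...×(363/365)
= 0.991796

P ≈ 0.9918 ≈ 99.18%


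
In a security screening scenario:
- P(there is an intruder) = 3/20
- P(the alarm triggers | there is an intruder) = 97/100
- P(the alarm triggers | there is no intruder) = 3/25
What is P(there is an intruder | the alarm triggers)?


Using Bayes' theorem:
P(A|B) = P(B|A)·P(A) / P(B)

P(the alarm triggers) = 97/100 × 3/20 + 3/25 × 17/20
= 291/2000 + 51/500 = 99/400

P(there is an intruder|the alarm triggers) = (291/2000) / (99/400) = 97/165

P(there is an intruder|the alarm triggers) = 97/165 ≈ 58.79%


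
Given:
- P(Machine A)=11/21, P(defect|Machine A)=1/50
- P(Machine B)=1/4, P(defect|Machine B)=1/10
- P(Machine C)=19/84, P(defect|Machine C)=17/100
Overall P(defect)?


P(B) = Σ P(B|Aᵢ)×P(Aᵢ)
  1/50×11/21 = 11/1050
  1/10×1/4 = 1/40
  17/100×19/84 = 323/8400
Sum = 207/2800

P(defect) = 207/2800 ≈ 7.39%


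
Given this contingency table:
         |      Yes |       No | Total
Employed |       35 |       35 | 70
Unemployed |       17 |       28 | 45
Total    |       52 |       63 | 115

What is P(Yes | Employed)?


P(Yes | Employed) = 35/(35+35) = 35/70 = 1/2

P(Yes|Employed) = 1/2 ≈ 50.00%


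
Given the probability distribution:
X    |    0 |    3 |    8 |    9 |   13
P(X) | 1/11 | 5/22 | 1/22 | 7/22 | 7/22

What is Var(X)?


E[X] = 177/22
E[X²] = 169/2
Var(X) = E[X²] - (E[X])² = 169/2 - 31329/484 = 9569/484

Var(X) = 9569/484 ≈ 19.7707


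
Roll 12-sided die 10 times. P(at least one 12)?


P(no 12)^10 = (11/12)^10 = 25937424601/61917364224
P(≥1) = 1 - 25937424601/61917364224 = 35979939623/61917364224

P = 35979939623/61917364224 ≈ 58.11%


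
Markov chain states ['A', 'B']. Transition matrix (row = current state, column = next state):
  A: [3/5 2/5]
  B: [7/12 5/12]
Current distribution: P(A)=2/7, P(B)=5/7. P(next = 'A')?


P(next=A) = Σᵢ P(now=i)×P(i→A)
= 2/7×3/5 + 5/7×7/12
= 6/35 + 5/12 = 247/420

P = 247/420 ≈ 0.5881


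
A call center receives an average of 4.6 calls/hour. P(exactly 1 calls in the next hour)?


Poisson(λ=4.6): P(X=1) = e^(-λ)×λ^k/k!
= e^(-4.6) × 4.6^1 / 1!
≈ 0.01005183574 × 4.6 / 1 ≈ 0.046238

P(X=1) ≈ 0.046238 ≈ 4.62%


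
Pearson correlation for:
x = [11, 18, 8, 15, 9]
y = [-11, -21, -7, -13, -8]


n=5, Σx=61, Σy=-60, Σxy=-822, Σx²=815, Σy²=844
r = (5×(-822) - 61×(-60))/√((5×815 - 61²)(5×844 - (-60)²))
= -450/√(354×620) = -450/√219480 ≈ -450/468.4869 ≈ -0.9605

r ≈ -0.9605


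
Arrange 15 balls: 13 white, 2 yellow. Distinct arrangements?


15!/(13!×2!) = 105

105


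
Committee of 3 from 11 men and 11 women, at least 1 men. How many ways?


Count by #men:
  1M,2W: C(11,1)×C(11,2)=605
  2M,1W: C(11,2)×C(11,1)=605
  3M,0W: C(11,3)×C(11,0)=165
Total = 1375

1375


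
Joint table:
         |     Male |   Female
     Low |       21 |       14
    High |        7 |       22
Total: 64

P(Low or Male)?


P(Low∨Male) = P(Low) + P(Male) - P(Low∧Male)
= (35 + 28 - 21)/64 = 42/64 = 21/32

P = 21/32 ≈ 65.62%


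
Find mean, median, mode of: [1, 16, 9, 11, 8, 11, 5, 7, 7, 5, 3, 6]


Sorted: [1, 3, 5, 5, 6, 7, 7, 8, 9, 11, 11, 16]
Mean = 89/12
Median = 7
Freq: {1: 1, 16: 1, 9: 1, 11: 2, 8: 1, 5: 2, 7: 2, 3: 1, 6: 1}
Mode: [5, 7, 11]

Mean=89/12, Median=7, Mode=[5, 7, 11]


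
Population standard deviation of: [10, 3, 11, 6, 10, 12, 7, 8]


Mean = 67/8
  (10-67/8)²=169/64
  (3-67/8)²=1849/64
  (11-67/8)²=441/64
  (6-67/8)²=361/64
  (10-67/8)²=169/64
  (12-67/8)²=841/64
  (7-67/8)²=121/64
  (8-67/8)²=9/64
Σ(x-μ)² = 495/8
σ² = (495/8)/8 = 495/64

σ = √(495/64) ≈ 2.7811


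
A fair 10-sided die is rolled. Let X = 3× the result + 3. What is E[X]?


E[die] = (1+10)/2 = 11/2
E[X] = 3×11/2 + 3 = 39/2

E[X] = 39/2


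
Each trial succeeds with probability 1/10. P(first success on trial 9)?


Geometric: P(X=9) = (1-p)^(k-1)×p = (9/10)^8×1/10 = 43046721/1000000000

P(X=9) = 43046721/1000000000 ≈ 4.30%


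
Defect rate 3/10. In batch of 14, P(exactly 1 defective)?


Binomial: P(X=1) = C(14,1)×p^1×(1-p)^13
= 14 × 3/10 × 96889010407/10000000000000 = 2034669218547/50000000000000

P(X=1) = 2034669218547/50000000000000 ≈ 4.07%


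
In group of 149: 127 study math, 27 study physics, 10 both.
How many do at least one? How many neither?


|A∪B| = 127+27-10 = 144
Neither = 149-144 = 5

At least one: 144; Neither: 5


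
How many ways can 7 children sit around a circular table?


Circular arrangements of 7 distinct objects: fix one position to break rotational symmetry.
(n-1)! = 6! = 720

720


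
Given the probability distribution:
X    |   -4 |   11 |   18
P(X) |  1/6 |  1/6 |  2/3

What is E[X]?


E[X] = Σ x·P(X=x)
= (-4)×(1/6) + (11)×(1/6) + (18)×(2/3)
= 79/6

E[X] = 79/6


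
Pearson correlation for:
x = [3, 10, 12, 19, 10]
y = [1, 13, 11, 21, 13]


n=5, Σx=54, Σy=59, Σxy=794, Σx²=714, Σy²=901
r = (5×794 - 54×59)/√((5×714 - 54²)(5×901 - 59²))
= 784/√(654×1024) = 784/√669696 ≈ 784/818.3496 ≈ 0.9580

r ≈ 0.9580


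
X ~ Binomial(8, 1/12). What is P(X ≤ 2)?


P(X ≤ 2) = Σ P(X=i) for i=0..2
P(X=0) = 214358881/429981696
P(X=1) = 19487171/53747712
P(X=2) = 12400927/107495424
Sum = 139953319/143327232

P(X ≤ 2) = 139953319/143327232 ≈ 97.65%


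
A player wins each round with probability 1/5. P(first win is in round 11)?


Geometric: P(X=11) = (1-p)^(k-1)×p = (4/5)^10×1/5 = 1048576/48828125

P(X=11) = 1048576/48828125 ≈ 2.15%


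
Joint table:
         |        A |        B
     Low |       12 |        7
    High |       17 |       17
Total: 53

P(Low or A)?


P(Low∨A) = P(Low) + P(A) - P(Low∧A)
= (19 + 29 - 12)/53 = 36/53

P = 36/53 ≈ 67.92%


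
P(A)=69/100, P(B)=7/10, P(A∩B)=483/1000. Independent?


P(A)×P(B) = 483/1000
P(A∩B) = 483/1000
Equal ✓ → Independent

Yes, independent


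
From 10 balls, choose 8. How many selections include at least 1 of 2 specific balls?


Complement: C(10,8) - C(8,8) = 45 - 1 = 44

44


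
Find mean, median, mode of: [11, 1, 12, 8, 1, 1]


Sorted: [1, 1, 1, 8, 11, 12]
Mean = 34/6 = 17/3
Median = 9/2
Freq: {11: 1, 1: 3, 12: 1, 8: 1}
Mode: [1]

Mean=17/3, Median=9/2, Mode=1


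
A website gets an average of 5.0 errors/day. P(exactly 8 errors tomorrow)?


Poisson(λ=5.0): P(X=8) = e^(-λ)×λ^k/k!
= e^(-5.0) × 5.0^8 / 8!
≈ 0.006737946999 × 390625 / 40320 ≈ 0.065278

P(X=8) ≈ 0.065278 ≈ 6.53%


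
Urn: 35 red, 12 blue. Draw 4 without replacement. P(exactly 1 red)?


Hypergeometric: C(35,1)×C(12,3)/C(47,4)
= 35×220/178365 = 140/3243

P(X=1) = 140/3243 ≈ 4.32%


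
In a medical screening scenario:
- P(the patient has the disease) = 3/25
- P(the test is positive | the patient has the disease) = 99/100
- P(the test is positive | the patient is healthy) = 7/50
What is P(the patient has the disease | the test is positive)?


Using Bayes' theorem:
P(A|B) = P(B|A)·P(A) / P(B)

P(the test is positive) = 99/100 × 3/25 + 7/50 × 22/25
= 297/2500 + 77/625 = 121/500

P(the patient has the disease|the test is positive) = (297/2500) / (121/500) = 27/55

P(the patient has the disease|the test is positive) = 27/55 ≈ 49.09%


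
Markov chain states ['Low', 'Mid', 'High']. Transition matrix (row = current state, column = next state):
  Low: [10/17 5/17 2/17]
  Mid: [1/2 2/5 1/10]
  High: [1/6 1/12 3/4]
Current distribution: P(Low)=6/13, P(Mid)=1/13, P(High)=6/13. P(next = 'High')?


P(next=High) = Σᵢ P(now=i)×P(i→High)
= 6/13×2/17 + 1/13×1/10 + 6/13×3/4
= 12/221 + 1/130 + 9/26 = 451/1105

P = 451/1105 ≈ 0.4081


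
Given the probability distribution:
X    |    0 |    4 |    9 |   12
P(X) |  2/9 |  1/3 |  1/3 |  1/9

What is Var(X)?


E[X] = 17/3
E[X²] = 145/3
Var(X) = E[X²] - (E[X])² = 145/3 - 289/9 = 146/9

Var(X) = 146/9 ≈ 16.2222


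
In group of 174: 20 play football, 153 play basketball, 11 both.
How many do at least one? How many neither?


|A∪B| = 20+153-11 = 162
Neither = 174-162 = 12

At least one: 162; Neither: 12


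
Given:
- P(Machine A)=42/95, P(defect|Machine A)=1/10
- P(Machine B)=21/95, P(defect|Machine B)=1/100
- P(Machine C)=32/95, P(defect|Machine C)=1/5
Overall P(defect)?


P(B) = Σ P(B|Aᵢ)×P(Aᵢ)
  1/10×42/95 = 21/475
  1/100×21/95 = 21/9500
  1/5×32/95 = 32/475
Sum = 1081/9500

P(defect) = 1081/9500 ≈ 11.38%


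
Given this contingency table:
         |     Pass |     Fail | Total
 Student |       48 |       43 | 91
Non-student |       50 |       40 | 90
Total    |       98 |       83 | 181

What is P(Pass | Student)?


P(Pass | Student) = 48/(48+43) = 48/91

P(Pass|Student) = 48/91 ≈ 52.75%


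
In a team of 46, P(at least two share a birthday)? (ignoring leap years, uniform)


P(all different) = Π(365-i)/365 for i=0..45
= 0.051747
P(match) = 1 - 0.051747 = 0.948253

P ≈ 0.9483 ≈ 94.83%


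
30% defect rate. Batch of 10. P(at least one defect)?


P(all good) = (7/10)^10 = 282475249/10000000000
P(≥1 defect) = 9717524751/10000000000

P = 9717524751/10000000000 ≈ 97.18%


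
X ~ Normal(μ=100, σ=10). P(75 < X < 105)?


z₁=(75-100)/10=-2.5, z₂=(105-100)/10=0.5
P = Φ(0.5) - Φ(-2.5) = 0.691462 - 0.006210 = 0.685252 ≈ 0.6853

P(75 < X < 105) ≈ 0.6853


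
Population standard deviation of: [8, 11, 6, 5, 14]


Mean = 44/5
  (8-44/5)²=16/25
  (11-44/5)²=121/25
  (6-44/5)²=196/25
  (5-44/5)²=361/25
  (14-44/5)²=676/25
Σ(x-μ)² = 274/5
σ² = (274/5)/5 = 274/25

σ = √(274/25) ≈ 3.3106


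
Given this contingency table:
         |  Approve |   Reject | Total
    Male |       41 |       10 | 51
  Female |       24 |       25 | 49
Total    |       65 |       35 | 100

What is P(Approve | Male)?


P(Approve | Male) = 41/(41+10) = 41/51

P(Approve|Male) = 41/51 ≈ 80.39%


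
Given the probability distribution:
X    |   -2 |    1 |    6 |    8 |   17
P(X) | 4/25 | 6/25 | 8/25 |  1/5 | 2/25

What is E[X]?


E[X] = Σ x·P(X=x)
= (-2)×(4/25) + (1)×(6/25) + (6)×(8/25) + (8)×(1/5) + (17)×(2/25)
= 24/5

E[X] = 24/5


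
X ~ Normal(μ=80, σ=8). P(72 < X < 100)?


z₁=(72-80)/8=-1.0, z₂=(100-80)/8=2.5
P = Φ(2.5) - Φ(-1.0) = 0.993790 - 0.158655 = 0.835135 ≈ 0.8351

P(72 < X < 100) ≈ 0.8351


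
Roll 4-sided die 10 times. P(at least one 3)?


P(no 3)^10 = (3/4)^10 = 59049/1048576
P(≥1) = 1 - 59049/1048576 = 989527/1048576

P = 989527/1048576 ≈ 94.37%


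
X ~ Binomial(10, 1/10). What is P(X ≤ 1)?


P(X ≤ 1) = Σ P(X=i) for i=0..1
P(X=0) = 3486784401/10000000000
P(X=1) = 387420489/1000000000
Sum = 7360989291/10000000000

P(X ≤ 1) = 7360989291/10000000000 ≈ 73.61%


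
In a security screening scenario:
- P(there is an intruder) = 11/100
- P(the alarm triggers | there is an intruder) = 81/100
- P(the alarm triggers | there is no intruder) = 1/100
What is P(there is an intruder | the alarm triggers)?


Using Bayes' theorem:
P(A|B) = P(B|A)·P(A) / P(B)

P(the alarm triggers) = 81/100 × 11/100 + 1/100 × 89/100
= 891/10000 + 89/10000 = 49/500

P(there is an intruder|the alarm triggers) = (891/10000) / (49/500) = 891/980

P(there is an intruder|the alarm triggers) = 891/980 ≈ 90.92%


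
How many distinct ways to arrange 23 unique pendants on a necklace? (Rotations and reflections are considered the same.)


Free circular arrangements: rotations and reflections both identified.
(n-1)!/2 = 22!/2 = 1124000727777607680000/2 = 562000363888803840000

562000363888803840000


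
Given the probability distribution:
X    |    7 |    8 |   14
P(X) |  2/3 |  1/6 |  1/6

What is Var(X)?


E[X] = 25/3
E[X²] = 76
Var(X) = E[X²] - (E[X])² = 76 - 625/9 = 59/9

Var(X) = 59/9 ≈ 6.5556


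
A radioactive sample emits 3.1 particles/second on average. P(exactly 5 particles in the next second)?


Poisson(λ=3.1): P(X=5) = e^(-λ)×λ^k/k!
= e^(-3.1) × 3.1^5 / 5!
≈ 0.04504920239 × 286.29151 / 120 ≈ 0.107477

P(X=5) ≈ 0.107477 ≈ 10.75%


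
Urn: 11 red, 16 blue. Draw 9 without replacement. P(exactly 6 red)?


Hypergeometric: C(11,6)×C(16,3)/C(27,9)
= 462×560/4686825 = 1568/28405

P(X=6) = 1568/28405 ≈ 5.52%


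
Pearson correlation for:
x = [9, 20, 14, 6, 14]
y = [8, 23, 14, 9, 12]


n=5, Σx=63, Σy=66, Σxy=950, Σx²=909, Σy²=1014
r = (5×950 - 63×66)/√((5×909 - 63²)(5×1014 - 66²))
= 592/√(576×714) = 592/√411264 ≈ 592/641.2987 ≈ 0.9231

r ≈ 0.9231


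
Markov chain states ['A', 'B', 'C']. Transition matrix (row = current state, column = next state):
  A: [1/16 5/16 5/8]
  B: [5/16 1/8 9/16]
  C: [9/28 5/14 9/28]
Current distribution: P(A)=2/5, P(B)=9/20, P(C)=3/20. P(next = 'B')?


P(next=B) = Σᵢ P(now=i)×P(i→B)
= 2/5×5/16 + 9/20×1/8 + 3/20×5/14
= 1/8 + 9/160 + 3/56 = 263/1120

P = 263/1120 ≈ 0.2348


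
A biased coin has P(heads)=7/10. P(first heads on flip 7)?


Geometric: P(X=7) = (1-p)^(k-1)×p = (3/10)^6×7/10 = 5103/10000000

P(X=7) = 5103/10000000 ≈ 0.05%


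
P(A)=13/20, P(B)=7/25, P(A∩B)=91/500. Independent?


P(A)×P(B) = 91/500
P(A∩B) = 91/500
Equal ✓ → Independent

Yes, independent


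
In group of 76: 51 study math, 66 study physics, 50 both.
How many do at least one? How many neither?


|A∪B| = 51+66-50 = 67
Neither = 76-67 = 9

At least one: 67; Neither: 9


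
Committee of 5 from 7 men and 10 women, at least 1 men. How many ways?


Count by #men:
  1M,4W: C(7,1)×C(10,4)=1470
  2M,3W: C(7,2)×C(10,3)=2520
  3M,2W: C(7,3)×C(10,2)=1575
  4M,1W: C(7,4)×C(10,1)=350
  5M,0W: C(7,5)×C(10,0)=21
Total = 5936

5936
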